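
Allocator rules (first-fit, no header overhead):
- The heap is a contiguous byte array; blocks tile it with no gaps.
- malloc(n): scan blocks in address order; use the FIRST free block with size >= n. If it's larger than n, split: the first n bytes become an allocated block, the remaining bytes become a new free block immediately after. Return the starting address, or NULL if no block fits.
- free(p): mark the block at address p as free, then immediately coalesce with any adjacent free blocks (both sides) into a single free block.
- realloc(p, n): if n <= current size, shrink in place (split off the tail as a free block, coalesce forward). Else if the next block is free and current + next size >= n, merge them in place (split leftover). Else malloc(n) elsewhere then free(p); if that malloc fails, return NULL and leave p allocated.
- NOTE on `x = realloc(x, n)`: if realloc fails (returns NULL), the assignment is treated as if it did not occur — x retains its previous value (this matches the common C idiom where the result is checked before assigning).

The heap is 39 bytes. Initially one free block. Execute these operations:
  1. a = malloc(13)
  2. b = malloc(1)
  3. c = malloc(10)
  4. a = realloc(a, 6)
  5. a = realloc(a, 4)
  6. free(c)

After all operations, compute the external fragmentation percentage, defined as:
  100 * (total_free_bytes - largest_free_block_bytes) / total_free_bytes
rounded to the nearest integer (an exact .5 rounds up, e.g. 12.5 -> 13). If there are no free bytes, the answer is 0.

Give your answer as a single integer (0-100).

Op 1: a = malloc(13) -> a = 0; heap: [0-12 ALLOC][13-38 FREE]
Op 2: b = malloc(1) -> b = 13; heap: [0-12 ALLOC][13-13 ALLOC][14-38 FREE]
Op 3: c = malloc(10) -> c = 14; heap: [0-12 ALLOC][13-13 ALLOC][14-23 ALLOC][24-38 FREE]
Op 4: a = realloc(a, 6) -> a = 0; heap: [0-5 ALLOC][6-12 FREE][13-13 ALLOC][14-23 ALLOC][24-38 FREE]
Op 5: a = realloc(a, 4) -> a = 0; heap: [0-3 ALLOC][4-12 FREE][13-13 ALLOC][14-23 ALLOC][24-38 FREE]
Op 6: free(c) -> (freed c); heap: [0-3 ALLOC][4-12 FREE][13-13 ALLOC][14-38 FREE]
Free blocks: [9 25] total_free=34 largest=25 -> 100*(34-25)/34 = 900/34 ≈ 26.471 -> rounds to 26

Answer: 26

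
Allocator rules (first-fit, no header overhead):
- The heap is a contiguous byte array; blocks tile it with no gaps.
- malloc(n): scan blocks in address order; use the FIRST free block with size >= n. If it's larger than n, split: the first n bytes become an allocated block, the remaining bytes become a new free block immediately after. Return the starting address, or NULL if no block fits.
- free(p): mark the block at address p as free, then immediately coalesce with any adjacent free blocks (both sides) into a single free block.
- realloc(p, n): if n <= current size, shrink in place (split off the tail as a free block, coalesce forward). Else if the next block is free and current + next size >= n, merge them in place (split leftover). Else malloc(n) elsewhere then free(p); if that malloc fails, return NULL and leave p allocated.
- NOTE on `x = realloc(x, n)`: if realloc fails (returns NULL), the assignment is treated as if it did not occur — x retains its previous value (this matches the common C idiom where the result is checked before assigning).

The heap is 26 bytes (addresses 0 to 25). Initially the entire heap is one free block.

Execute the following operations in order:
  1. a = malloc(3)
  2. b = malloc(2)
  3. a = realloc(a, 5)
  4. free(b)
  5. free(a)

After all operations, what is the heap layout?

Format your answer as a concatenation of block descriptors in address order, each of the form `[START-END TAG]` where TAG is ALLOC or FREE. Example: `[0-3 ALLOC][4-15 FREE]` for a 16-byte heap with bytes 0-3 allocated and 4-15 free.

Answer: [0-25 FREE]

Derivation:
Op 1: a = malloc(3) -> a = 0; heap: [0-2 ALLOC][3-25 FREE]
Op 2: b = malloc(2) -> b = 3; heap: [0-2 ALLOC][3-4 ALLOC][5-25 FREE]
Op 3: a = realloc(a, 5) -> a = 5; heap: [0-2 FREE][3-4 ALLOC][5-9 ALLOC][10-25 FREE]
Op 4: free(b) -> (freed b); heap: [0-4 FREE][5-9 ALLOC][10-25 FREE]
Op 5: free(a) -> (freed a); heap: [0-25 FREE]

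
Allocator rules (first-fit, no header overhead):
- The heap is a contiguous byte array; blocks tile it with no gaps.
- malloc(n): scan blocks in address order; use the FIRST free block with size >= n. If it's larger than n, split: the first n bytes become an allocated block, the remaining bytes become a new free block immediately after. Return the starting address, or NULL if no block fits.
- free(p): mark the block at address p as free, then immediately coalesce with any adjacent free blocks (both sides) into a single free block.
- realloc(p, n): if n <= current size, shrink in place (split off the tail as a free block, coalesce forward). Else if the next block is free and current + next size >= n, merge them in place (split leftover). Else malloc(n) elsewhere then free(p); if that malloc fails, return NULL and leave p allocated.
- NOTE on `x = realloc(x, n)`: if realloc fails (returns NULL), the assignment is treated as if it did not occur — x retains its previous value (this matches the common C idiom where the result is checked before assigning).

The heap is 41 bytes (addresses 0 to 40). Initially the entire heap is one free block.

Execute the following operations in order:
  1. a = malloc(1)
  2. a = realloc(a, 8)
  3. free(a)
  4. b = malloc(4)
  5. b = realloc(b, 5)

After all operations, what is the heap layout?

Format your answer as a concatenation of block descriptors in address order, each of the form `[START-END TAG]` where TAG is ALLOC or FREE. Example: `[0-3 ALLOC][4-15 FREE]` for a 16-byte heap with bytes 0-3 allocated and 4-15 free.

Answer: [0-4 ALLOC][5-40 FREE]

Derivation:
Op 1: a = malloc(1) -> a = 0; heap: [0-0 ALLOC][1-40 FREE]
Op 2: a = realloc(a, 8) -> a = 0; heap: [0-7 ALLOC][8-40 FREE]
Op 3: free(a) -> (freed a); heap: [0-40 FREE]
Op 4: b = malloc(4) -> b = 0; heap: [0-3 ALLOC][4-40 FREE]
Op 5: b = realloc(b, 5) -> b = 0; heap: [0-4 ALLOC][5-40 FREE]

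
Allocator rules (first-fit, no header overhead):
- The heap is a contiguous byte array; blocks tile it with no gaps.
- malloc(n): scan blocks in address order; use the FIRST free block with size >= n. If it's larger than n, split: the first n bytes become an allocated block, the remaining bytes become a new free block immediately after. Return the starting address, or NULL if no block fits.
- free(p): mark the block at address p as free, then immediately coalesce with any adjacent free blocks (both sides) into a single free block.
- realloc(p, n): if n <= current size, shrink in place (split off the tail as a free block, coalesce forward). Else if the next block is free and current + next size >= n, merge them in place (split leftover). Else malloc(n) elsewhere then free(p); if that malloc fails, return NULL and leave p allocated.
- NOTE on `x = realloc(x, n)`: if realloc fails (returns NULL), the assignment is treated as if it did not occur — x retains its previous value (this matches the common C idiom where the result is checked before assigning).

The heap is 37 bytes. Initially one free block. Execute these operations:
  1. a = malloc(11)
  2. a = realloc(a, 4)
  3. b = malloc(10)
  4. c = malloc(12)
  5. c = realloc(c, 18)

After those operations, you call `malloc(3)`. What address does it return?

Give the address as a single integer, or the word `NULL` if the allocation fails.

Op 1: a = malloc(11) -> a = 0; heap: [0-10 ALLOC][11-36 FREE]
Op 2: a = realloc(a, 4) -> a = 0; heap: [0-3 ALLOC][4-36 FREE]
Op 3: b = malloc(10) -> b = 4; heap: [0-3 ALLOC][4-13 ALLOC][14-36 FREE]
Op 4: c = malloc(12) -> c = 14; heap: [0-3 ALLOC][4-13 ALLOC][14-25 ALLOC][26-36 FREE]
Op 5: c = realloc(c, 18) -> c = 14; heap: [0-3 ALLOC][4-13 ALLOC][14-31 ALLOC][32-36 FREE]
malloc(3): first-fit scan over [0-3 ALLOC][4-13 ALLOC][14-31 ALLOC][32-36 FREE] -> 32

Answer: 32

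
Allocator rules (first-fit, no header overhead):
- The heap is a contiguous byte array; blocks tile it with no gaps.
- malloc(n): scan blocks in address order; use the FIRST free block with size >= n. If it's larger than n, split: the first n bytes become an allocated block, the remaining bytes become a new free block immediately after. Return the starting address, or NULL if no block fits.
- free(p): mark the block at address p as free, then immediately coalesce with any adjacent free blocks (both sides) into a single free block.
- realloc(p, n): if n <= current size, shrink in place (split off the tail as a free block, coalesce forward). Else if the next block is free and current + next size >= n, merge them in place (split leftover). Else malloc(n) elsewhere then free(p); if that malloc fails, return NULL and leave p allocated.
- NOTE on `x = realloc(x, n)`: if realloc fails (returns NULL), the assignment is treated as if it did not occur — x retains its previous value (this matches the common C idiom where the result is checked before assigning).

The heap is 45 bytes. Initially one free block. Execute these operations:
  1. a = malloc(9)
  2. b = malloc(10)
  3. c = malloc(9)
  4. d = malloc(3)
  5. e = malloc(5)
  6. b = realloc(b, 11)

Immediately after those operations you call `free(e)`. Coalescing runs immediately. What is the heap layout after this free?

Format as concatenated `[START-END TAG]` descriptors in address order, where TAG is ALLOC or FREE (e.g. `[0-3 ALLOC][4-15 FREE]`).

Answer: [0-8 ALLOC][9-18 ALLOC][19-27 ALLOC][28-30 ALLOC][31-44 FREE]

Derivation:
Op 1: a = malloc(9) -> a = 0; heap: [0-8 ALLOC][9-44 FREE]
Op 2: b = malloc(10) -> b = 9; heap: [0-8 ALLOC][9-18 ALLOC][19-44 FREE]
Op 3: c = malloc(9) -> c = 19; heap: [0-8 ALLOC][9-18 ALLOC][19-27 ALLOC][28-44 FREE]
Op 4: d = malloc(3) -> d = 28; heap: [0-8 ALLOC][9-18 ALLOC][19-27 ALLOC][28-30 ALLOC][31-44 FREE]
Op 5: e = malloc(5) -> e = 31; heap: [0-8 ALLOC][9-18 ALLOC][19-27 ALLOC][28-30 ALLOC][31-35 ALLOC][36-44 FREE]
Op 6: b = realloc(b, 11) -> NULL (b unchanged); heap: [0-8 ALLOC][9-18 ALLOC][19-27 ALLOC][28-30 ALLOC][31-35 ALLOC][36-44 FREE]
free(e): e = 31 -> block [31-35 ALLOC]; mark free, coalesce with adjacent free neighbors -> [0-8 ALLOC][9-18 ALLOC][19-27 ALLOC][28-30 ALLOC][31-44 FREE]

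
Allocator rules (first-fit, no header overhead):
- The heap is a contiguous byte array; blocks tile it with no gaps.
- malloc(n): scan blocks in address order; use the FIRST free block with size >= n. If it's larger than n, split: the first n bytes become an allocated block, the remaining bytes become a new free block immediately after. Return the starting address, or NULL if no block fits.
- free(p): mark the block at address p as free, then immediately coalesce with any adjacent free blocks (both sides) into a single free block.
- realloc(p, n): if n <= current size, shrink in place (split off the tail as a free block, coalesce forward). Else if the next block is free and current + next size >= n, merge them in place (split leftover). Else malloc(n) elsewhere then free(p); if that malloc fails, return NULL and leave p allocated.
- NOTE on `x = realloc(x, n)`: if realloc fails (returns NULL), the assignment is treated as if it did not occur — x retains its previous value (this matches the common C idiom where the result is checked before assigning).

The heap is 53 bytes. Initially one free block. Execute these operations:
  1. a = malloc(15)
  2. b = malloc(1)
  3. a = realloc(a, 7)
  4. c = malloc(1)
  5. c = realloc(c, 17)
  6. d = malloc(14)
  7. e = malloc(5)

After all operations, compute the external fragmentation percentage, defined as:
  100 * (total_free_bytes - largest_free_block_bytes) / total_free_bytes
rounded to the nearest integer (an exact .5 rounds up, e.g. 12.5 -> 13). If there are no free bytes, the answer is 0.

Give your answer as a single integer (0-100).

Op 1: a = malloc(15) -> a = 0; heap: [0-14 ALLOC][15-52 FREE]
Op 2: b = malloc(1) -> b = 15; heap: [0-14 ALLOC][15-15 ALLOC][16-52 FREE]
Op 3: a = realloc(a, 7) -> a = 0; heap: [0-6 ALLOC][7-14 FREE][15-15 ALLOC][16-52 FREE]
Op 4: c = malloc(1) -> c = 7; heap: [0-6 ALLOC][7-7 ALLOC][8-14 FREE][15-15 ALLOC][16-52 FREE]
Op 5: c = realloc(c, 17) -> c = 16; heap: [0-6 ALLOC][7-14 FREE][15-15 ALLOC][16-32 ALLOC][33-52 FREE]
Op 6: d = malloc(14) -> d = 33; heap: [0-6 ALLOC][7-14 FREE][15-15 ALLOC][16-32 ALLOC][33-46 ALLOC][47-52 FREE]
Op 7: e = malloc(5) -> e = 7; heap: [0-6 ALLOC][7-11 ALLOC][12-14 FREE][15-15 ALLOC][16-32 ALLOC][33-46 ALLOC][47-52 FREE]
Free blocks: [3 6] total_free=9 largest=6 -> 100*(9-6)/9 = 300/9 ≈ 33.333 -> rounds to 33

Answer: 33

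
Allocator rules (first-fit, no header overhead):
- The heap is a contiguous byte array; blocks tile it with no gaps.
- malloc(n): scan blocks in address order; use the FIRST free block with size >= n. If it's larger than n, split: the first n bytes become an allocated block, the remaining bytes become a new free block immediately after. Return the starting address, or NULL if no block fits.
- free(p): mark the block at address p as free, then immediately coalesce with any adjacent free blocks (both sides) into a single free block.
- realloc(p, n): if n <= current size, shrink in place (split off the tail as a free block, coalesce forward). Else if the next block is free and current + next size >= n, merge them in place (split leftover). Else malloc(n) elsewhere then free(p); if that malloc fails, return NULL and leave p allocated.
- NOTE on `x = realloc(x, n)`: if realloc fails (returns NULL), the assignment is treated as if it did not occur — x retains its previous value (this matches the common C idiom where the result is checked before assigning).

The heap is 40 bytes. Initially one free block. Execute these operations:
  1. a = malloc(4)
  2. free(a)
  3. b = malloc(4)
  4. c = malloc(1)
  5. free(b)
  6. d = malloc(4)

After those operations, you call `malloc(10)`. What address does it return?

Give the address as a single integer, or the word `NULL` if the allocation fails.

Answer: 5

Derivation:
Op 1: a = malloc(4) -> a = 0; heap: [0-3 ALLOC][4-39 FREE]
Op 2: free(a) -> (freed a); heap: [0-39 FREE]
Op 3: b = malloc(4) -> b = 0; heap: [0-3 ALLOC][4-39 FREE]
Op 4: c = malloc(1) -> c = 4; heap: [0-3 ALLOC][4-4 ALLOC][5-39 FREE]
Op 5: free(b) -> (freed b); heap: [0-3 FREE][4-4 ALLOC][5-39 FREE]
Op 6: d = malloc(4) -> d = 0; heap: [0-3 ALLOC][4-4 ALLOC][5-39 FREE]
malloc(10): first-fit scan over [0-3 ALLOC][4-4 ALLOC][5-39 FREE] -> 5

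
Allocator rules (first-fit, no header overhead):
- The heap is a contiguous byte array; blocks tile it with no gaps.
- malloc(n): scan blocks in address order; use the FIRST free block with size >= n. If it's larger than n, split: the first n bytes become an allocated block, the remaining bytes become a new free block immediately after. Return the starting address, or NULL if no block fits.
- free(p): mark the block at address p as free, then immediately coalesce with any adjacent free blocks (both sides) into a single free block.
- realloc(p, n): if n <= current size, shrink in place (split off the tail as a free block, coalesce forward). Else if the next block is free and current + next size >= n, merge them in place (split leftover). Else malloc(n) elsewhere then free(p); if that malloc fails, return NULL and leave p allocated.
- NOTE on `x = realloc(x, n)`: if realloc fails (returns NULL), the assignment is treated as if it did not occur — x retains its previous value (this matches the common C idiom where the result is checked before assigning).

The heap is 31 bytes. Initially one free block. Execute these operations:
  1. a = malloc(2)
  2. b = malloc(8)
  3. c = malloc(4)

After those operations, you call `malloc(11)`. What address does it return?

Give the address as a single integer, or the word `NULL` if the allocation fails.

Op 1: a = malloc(2) -> a = 0; heap: [0-1 ALLOC][2-30 FREE]
Op 2: b = malloc(8) -> b = 2; heap: [0-1 ALLOC][2-9 ALLOC][10-30 FREE]
Op 3: c = malloc(4) -> c = 10; heap: [0-1 ALLOC][2-9 ALLOC][10-13 ALLOC][14-30 FREE]
malloc(11): first-fit scan over [0-1 ALLOC][2-9 ALLOC][10-13 ALLOC][14-30 FREE] -> 14

Answer: 14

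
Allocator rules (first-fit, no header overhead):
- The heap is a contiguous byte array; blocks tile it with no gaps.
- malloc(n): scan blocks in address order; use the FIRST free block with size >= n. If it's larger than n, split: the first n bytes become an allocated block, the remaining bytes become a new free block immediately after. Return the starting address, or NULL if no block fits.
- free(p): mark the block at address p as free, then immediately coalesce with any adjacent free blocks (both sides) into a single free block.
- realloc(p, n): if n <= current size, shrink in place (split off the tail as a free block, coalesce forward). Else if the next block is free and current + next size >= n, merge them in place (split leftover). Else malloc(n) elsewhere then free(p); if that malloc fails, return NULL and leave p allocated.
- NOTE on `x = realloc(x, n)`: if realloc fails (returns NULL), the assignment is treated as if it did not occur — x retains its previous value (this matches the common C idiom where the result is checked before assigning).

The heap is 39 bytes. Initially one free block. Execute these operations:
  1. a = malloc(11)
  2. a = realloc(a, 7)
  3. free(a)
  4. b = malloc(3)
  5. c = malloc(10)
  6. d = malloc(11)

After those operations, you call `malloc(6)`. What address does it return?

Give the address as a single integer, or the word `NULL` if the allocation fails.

Answer: 24

Derivation:
Op 1: a = malloc(11) -> a = 0; heap: [0-10 ALLOC][11-38 FREE]
Op 2: a = realloc(a, 7) -> a = 0; heap: [0-6 ALLOC][7-38 FREE]
Op 3: free(a) -> (freed a); heap: [0-38 FREE]
Op 4: b = malloc(3) -> b = 0; heap: [0-2 ALLOC][3-38 FREE]
Op 5: c = malloc(10) -> c = 3; heap: [0-2 ALLOC][3-12 ALLOC][13-38 FREE]
Op 6: d = malloc(11) -> d = 13; heap: [0-2 ALLOC][3-12 ALLOC][13-23 ALLOC][24-38 FREE]
malloc(6): first-fit scan over [0-2 ALLOC][3-12 ALLOC][13-23 ALLOC][24-38 FREE] -> 24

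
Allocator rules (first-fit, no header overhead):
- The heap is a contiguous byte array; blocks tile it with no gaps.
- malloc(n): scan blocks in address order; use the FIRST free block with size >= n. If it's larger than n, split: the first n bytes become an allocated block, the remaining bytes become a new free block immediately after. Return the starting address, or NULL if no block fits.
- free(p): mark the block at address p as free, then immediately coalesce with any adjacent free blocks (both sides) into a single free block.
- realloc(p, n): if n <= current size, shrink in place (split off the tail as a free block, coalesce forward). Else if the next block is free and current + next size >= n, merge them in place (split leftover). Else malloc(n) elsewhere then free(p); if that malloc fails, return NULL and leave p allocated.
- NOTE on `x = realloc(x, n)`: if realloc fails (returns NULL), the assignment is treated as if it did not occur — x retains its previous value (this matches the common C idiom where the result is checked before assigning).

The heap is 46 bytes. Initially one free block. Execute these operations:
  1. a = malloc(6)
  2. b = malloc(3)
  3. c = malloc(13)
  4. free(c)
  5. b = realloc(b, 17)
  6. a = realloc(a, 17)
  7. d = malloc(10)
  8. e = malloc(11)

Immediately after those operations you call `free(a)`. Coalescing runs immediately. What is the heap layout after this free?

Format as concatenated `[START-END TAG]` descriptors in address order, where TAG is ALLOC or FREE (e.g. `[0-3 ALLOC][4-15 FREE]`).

Answer: [0-5 FREE][6-22 ALLOC][23-45 FREE]

Derivation:
Op 1: a = malloc(6) -> a = 0; heap: [0-5 ALLOC][6-45 FREE]
Op 2: b = malloc(3) -> b = 6; heap: [0-5 ALLOC][6-8 ALLOC][9-45 FREE]
Op 3: c = malloc(13) -> c = 9; heap: [0-5 ALLOC][6-8 ALLOC][9-21 ALLOC][22-45 FREE]
Op 4: free(c) -> (freed c); heap: [0-5 ALLOC][6-8 ALLOC][9-45 FREE]
Op 5: b = realloc(b, 17) -> b = 6; heap: [0-5 ALLOC][6-22 ALLOC][23-45 FREE]
Op 6: a = realloc(a, 17) -> a = 23; heap: [0-5 FREE][6-22 ALLOC][23-39 ALLOC][40-45 FREE]
Op 7: d = malloc(10) -> d = NULL; heap: [0-5 FREE][6-22 ALLOC][23-39 ALLOC][40-45 FREE]
Op 8: e = malloc(11) -> e = NULL; heap: [0-5 FREE][6-22 ALLOC][23-39 ALLOC][40-45 FREE]
free(a): a = 23 -> block [23-39 ALLOC]; mark free, coalesce with adjacent free neighbors -> [0-5 FREE][6-22 ALLOC][23-45 FREE]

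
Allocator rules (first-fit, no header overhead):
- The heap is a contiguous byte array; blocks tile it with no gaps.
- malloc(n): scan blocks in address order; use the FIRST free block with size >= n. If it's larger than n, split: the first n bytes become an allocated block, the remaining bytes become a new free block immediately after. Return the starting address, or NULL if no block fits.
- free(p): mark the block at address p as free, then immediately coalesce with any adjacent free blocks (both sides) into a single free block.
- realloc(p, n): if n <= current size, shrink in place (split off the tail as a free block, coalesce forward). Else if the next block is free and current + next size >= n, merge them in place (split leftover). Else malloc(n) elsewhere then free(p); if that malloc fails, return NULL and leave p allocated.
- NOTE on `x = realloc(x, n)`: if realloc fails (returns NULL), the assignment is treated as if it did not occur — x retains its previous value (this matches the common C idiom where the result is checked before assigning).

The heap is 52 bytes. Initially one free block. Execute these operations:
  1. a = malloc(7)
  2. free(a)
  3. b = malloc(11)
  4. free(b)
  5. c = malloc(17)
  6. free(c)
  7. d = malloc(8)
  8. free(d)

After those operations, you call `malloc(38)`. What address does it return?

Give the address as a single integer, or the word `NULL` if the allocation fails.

Op 1: a = malloc(7) -> a = 0; heap: [0-6 ALLOC][7-51 FREE]
Op 2: free(a) -> (freed a); heap: [0-51 FREE]
Op 3: b = malloc(11) -> b = 0; heap: [0-10 ALLOC][11-51 FREE]
Op 4: free(b) -> (freed b); heap: [0-51 FREE]
Op 5: c = malloc(17) -> c = 0; heap: [0-16 ALLOC][17-51 FREE]
Op 6: free(c) -> (freed c); heap: [0-51 FREE]
Op 7: d = malloc(8) -> d = 0; heap: [0-7 ALLOC][8-51 FREE]
Op 8: free(d) -> (freed d); heap: [0-51 FREE]
malloc(38): first-fit scan over [0-51 FREE] -> 0

Answer: 0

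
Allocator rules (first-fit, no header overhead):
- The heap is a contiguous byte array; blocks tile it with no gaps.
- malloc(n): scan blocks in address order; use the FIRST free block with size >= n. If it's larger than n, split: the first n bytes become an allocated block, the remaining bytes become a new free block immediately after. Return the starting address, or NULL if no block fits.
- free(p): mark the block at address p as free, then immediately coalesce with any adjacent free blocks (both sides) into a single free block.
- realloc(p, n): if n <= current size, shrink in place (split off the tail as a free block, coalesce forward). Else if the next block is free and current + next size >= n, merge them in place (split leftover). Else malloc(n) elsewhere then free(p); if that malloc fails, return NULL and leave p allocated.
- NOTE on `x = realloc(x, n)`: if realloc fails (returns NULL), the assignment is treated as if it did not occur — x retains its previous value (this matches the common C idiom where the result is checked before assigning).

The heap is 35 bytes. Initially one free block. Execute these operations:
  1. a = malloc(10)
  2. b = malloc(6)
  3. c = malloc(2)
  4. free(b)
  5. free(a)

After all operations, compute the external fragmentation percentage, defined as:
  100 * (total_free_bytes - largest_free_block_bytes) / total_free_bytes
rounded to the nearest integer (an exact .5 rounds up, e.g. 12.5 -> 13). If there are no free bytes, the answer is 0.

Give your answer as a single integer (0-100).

Answer: 48

Derivation:
Op 1: a = malloc(10) -> a = 0; heap: [0-9 ALLOC][10-34 FREE]
Op 2: b = malloc(6) -> b = 10; heap: [0-9 ALLOC][10-15 ALLOC][16-34 FREE]
Op 3: c = malloc(2) -> c = 16; heap: [0-9 ALLOC][10-15 ALLOC][16-17 ALLOC][18-34 FREE]
Op 4: free(b) -> (freed b); heap: [0-9 ALLOC][10-15 FREE][16-17 ALLOC][18-34 FREE]
Op 5: free(a) -> (freed a); heap: [0-15 FREE][16-17 ALLOC][18-34 FREE]
Free blocks: [16 17] total_free=33 largest=17 -> 100*(33-17)/33 = 1600/33 ≈ 48.485 -> rounds to 48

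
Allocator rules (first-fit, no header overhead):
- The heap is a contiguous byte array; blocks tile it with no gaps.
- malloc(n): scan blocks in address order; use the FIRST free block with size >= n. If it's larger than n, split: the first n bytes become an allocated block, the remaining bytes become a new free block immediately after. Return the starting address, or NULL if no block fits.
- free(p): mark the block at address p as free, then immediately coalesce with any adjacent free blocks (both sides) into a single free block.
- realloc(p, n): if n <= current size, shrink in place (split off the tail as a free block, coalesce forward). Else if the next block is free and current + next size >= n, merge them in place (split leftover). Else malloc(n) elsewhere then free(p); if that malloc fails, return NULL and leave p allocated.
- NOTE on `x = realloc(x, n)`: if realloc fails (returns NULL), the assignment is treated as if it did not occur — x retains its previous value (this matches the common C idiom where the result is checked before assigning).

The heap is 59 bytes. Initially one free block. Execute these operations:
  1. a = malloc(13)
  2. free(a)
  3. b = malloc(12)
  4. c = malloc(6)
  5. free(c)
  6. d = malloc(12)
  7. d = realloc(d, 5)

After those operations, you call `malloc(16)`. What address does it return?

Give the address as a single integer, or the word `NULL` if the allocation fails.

Answer: 17

Derivation:
Op 1: a = malloc(13) -> a = 0; heap: [0-12 ALLOC][13-58 FREE]
Op 2: free(a) -> (freed a); heap: [0-58 FREE]
Op 3: b = malloc(12) -> b = 0; heap: [0-11 ALLOC][12-58 FREE]
Op 4: c = malloc(6) -> c = 12; heap: [0-11 ALLOC][12-17 ALLOC][18-58 FREE]
Op 5: free(c) -> (freed c); heap: [0-11 ALLOC][12-58 FREE]
Op 6: d = malloc(12) -> d = 12; heap: [0-11 ALLOC][12-23 ALLOC][24-58 FREE]
Op 7: d = realloc(d, 5) -> d = 12; heap: [0-11 ALLOC][12-16 ALLOC][17-58 FREE]
malloc(16): first-fit scan over [0-11 ALLOC][12-16 ALLOC][17-58 FREE] -> 17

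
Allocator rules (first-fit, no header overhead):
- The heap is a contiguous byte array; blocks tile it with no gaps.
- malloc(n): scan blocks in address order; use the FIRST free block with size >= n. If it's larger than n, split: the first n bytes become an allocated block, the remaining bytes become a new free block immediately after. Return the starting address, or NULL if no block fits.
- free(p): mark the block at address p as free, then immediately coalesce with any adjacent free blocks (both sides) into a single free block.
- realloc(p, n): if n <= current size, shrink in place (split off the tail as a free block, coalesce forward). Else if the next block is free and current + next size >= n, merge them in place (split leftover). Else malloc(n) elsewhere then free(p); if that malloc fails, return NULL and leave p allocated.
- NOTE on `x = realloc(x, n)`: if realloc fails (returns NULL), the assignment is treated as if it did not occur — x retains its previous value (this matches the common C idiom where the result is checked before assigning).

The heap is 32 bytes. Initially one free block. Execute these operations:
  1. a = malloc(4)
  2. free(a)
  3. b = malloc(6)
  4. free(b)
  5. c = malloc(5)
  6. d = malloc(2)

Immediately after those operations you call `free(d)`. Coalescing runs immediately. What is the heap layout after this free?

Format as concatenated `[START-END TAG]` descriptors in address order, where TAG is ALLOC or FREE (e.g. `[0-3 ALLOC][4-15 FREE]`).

Op 1: a = malloc(4) -> a = 0; heap: [0-3 ALLOC][4-31 FREE]
Op 2: free(a) -> (freed a); heap: [0-31 FREE]
Op 3: b = malloc(6) -> b = 0; heap: [0-5 ALLOC][6-31 FREE]
Op 4: free(b) -> (freed b); heap: [0-31 FREE]
Op 5: c = malloc(5) -> c = 0; heap: [0-4 ALLOC][5-31 FREE]
Op 6: d = malloc(2) -> d = 5; heap: [0-4 ALLOC][5-6 ALLOC][7-31 FREE]
free(d): d = 5 -> block [5-6 ALLOC]; mark free, coalesce with adjacent free neighbors -> [0-4 ALLOC][5-31 FREE]

Answer: [0-4 ALLOC][5-31 FREE]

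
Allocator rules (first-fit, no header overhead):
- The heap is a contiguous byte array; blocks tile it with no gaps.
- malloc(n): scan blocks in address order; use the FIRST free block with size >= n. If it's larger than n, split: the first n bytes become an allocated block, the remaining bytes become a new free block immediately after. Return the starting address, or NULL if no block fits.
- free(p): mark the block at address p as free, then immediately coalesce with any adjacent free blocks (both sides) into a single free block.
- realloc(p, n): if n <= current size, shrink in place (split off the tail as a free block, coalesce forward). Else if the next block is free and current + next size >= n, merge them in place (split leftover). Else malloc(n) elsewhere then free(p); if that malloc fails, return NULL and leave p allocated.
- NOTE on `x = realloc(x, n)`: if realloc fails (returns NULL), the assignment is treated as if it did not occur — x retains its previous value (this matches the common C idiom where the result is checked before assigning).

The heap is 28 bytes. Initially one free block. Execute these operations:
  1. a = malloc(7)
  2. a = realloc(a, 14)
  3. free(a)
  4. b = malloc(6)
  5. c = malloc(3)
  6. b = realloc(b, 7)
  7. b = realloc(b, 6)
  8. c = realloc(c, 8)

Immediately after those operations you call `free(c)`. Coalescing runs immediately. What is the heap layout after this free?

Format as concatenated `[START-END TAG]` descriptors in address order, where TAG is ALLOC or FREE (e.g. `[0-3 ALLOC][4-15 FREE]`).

Op 1: a = malloc(7) -> a = 0; heap: [0-6 ALLOC][7-27 FREE]
Op 2: a = realloc(a, 14) -> a = 0; heap: [0-13 ALLOC][14-27 FREE]
Op 3: free(a) -> (freed a); heap: [0-27 FREE]
Op 4: b = malloc(6) -> b = 0; heap: [0-5 ALLOC][6-27 FREE]
Op 5: c = malloc(3) -> c = 6; heap: [0-5 ALLOC][6-8 ALLOC][9-27 FREE]
Op 6: b = realloc(b, 7) -> b = 9; heap: [0-5 FREE][6-8 ALLOC][9-15 ALLOC][16-27 FREE]
Op 7: b = realloc(b, 6) -> b = 9; heap: [0-5 FREE][6-8 ALLOC][9-14 ALLOC][15-27 FREE]
Op 8: c = realloc(c, 8) -> c = 15; heap: [0-8 FREE][9-14 ALLOC][15-22 ALLOC][23-27 FREE]
free(c): c = 15 -> block [15-22 ALLOC]; mark free, coalesce with adjacent free neighbors -> [0-8 FREE][9-14 ALLOC][15-27 FREE]

Answer: [0-8 FREE][9-14 ALLOC][15-27 FREE]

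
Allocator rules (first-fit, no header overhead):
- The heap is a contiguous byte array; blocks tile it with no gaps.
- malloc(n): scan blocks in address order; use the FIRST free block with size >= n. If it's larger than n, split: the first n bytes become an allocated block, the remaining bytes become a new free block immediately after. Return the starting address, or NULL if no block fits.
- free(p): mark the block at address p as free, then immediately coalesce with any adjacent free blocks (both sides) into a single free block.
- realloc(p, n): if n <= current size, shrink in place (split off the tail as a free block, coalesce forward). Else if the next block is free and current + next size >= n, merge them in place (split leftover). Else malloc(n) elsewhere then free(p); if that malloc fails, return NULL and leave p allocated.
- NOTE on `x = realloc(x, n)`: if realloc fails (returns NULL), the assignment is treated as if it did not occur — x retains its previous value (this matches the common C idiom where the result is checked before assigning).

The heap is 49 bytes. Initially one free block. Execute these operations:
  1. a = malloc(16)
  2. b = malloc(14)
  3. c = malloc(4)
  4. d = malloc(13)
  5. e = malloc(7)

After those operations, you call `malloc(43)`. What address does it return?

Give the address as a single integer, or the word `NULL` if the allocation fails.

Answer: NULL

Derivation:
Op 1: a = malloc(16) -> a = 0; heap: [0-15 ALLOC][16-48 FREE]
Op 2: b = malloc(14) -> b = 16; heap: [0-15 ALLOC][16-29 ALLOC][30-48 FREE]
Op 3: c = malloc(4) -> c = 30; heap: [0-15 ALLOC][16-29 ALLOC][30-33 ALLOC][34-48 FREE]
Op 4: d = malloc(13) -> d = 34; heap: [0-15 ALLOC][16-29 ALLOC][30-33 ALLOC][34-46 ALLOC][47-48 FREE]
Op 5: e = malloc(7) -> e = NULL; heap: [0-15 ALLOC][16-29 ALLOC][30-33 ALLOC][34-46 ALLOC][47-48 FREE]
malloc(43): first-fit scan over [0-15 ALLOC][16-29 ALLOC][30-33 ALLOC][34-46 ALLOC][47-48 FREE] -> NULL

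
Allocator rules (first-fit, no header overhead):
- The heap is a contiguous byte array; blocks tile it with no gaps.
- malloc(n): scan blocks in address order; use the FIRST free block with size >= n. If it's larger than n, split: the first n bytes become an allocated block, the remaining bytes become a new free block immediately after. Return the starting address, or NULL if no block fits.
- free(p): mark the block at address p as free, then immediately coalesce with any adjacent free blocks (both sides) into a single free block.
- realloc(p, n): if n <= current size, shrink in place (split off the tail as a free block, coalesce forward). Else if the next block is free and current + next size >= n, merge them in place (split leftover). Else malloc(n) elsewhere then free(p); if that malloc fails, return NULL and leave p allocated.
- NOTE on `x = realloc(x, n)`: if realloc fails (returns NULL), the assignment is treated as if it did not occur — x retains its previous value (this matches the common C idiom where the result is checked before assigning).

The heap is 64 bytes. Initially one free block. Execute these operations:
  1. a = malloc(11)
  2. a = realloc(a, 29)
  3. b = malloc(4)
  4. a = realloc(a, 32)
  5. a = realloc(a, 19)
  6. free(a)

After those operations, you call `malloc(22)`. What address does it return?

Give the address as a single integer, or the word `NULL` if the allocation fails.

Op 1: a = malloc(11) -> a = 0; heap: [0-10 ALLOC][11-63 FREE]
Op 2: a = realloc(a, 29) -> a = 0; heap: [0-28 ALLOC][29-63 FREE]
Op 3: b = malloc(4) -> b = 29; heap: [0-28 ALLOC][29-32 ALLOC][33-63 FREE]
Op 4: a = realloc(a, 32) -> NULL (a unchanged); heap: [0-28 ALLOC][29-32 ALLOC][33-63 FREE]
Op 5: a = realloc(a, 19) -> a = 0; heap: [0-18 ALLOC][19-28 FREE][29-32 ALLOC][33-63 FREE]
Op 6: free(a) -> (freed a); heap: [0-28 FREE][29-32 ALLOC][33-63 FREE]
malloc(22): first-fit scan over [0-28 FREE][29-32 ALLOC][33-63 FREE] -> 0

Answer: 0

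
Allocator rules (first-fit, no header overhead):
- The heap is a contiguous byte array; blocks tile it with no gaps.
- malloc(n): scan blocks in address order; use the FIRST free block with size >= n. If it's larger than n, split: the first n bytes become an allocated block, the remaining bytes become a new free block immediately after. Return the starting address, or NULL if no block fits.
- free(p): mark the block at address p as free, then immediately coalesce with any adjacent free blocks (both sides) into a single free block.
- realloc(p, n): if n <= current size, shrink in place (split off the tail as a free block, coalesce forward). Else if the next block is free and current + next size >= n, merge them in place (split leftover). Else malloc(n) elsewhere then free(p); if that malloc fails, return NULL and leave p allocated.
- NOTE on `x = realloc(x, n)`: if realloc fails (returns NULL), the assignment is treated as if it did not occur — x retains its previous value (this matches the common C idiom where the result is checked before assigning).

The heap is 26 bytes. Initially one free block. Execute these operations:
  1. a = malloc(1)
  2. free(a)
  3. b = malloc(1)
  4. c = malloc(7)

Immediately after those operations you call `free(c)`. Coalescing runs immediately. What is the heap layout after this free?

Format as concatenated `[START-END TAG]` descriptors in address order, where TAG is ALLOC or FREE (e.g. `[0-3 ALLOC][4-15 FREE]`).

Op 1: a = malloc(1) -> a = 0; heap: [0-0 ALLOC][1-25 FREE]
Op 2: free(a) -> (freed a); heap: [0-25 FREE]
Op 3: b = malloc(1) -> b = 0; heap: [0-0 ALLOC][1-25 FREE]
Op 4: c = malloc(7) -> c = 1; heap: [0-0 ALLOC][1-7 ALLOC][8-25 FREE]
free(c): c = 1 -> block [1-7 ALLOC]; mark free, coalesce with adjacent free neighbors -> [0-0 ALLOC][1-25 FREE]

Answer: [0-0 ALLOC][1-25 FREE]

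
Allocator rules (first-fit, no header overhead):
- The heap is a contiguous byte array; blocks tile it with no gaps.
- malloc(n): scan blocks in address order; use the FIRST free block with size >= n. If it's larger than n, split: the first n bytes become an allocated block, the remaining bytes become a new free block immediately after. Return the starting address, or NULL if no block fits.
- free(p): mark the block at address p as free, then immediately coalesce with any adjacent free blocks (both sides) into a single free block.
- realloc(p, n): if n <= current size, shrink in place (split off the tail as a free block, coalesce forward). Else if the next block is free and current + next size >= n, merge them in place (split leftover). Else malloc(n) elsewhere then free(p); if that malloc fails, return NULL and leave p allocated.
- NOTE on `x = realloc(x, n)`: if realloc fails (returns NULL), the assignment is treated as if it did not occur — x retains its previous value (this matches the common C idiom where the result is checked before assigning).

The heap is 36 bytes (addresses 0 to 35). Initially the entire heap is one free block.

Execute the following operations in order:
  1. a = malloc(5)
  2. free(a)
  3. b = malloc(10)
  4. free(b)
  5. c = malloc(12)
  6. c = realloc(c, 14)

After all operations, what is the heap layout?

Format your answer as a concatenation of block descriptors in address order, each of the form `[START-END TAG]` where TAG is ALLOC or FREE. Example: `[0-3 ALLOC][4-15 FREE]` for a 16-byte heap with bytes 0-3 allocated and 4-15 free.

Op 1: a = malloc(5) -> a = 0; heap: [0-4 ALLOC][5-35 FREE]
Op 2: free(a) -> (freed a); heap: [0-35 FREE]
Op 3: b = malloc(10) -> b = 0; heap: [0-9 ALLOC][10-35 FREE]
Op 4: free(b) -> (freed b); heap: [0-35 FREE]
Op 5: c = malloc(12) -> c = 0; heap: [0-11 ALLOC][12-35 FREE]
Op 6: c = realloc(c, 14) -> c = 0; heap: [0-13 ALLOC][14-35 FREE]

Answer: [0-13 ALLOC][14-35 FREE]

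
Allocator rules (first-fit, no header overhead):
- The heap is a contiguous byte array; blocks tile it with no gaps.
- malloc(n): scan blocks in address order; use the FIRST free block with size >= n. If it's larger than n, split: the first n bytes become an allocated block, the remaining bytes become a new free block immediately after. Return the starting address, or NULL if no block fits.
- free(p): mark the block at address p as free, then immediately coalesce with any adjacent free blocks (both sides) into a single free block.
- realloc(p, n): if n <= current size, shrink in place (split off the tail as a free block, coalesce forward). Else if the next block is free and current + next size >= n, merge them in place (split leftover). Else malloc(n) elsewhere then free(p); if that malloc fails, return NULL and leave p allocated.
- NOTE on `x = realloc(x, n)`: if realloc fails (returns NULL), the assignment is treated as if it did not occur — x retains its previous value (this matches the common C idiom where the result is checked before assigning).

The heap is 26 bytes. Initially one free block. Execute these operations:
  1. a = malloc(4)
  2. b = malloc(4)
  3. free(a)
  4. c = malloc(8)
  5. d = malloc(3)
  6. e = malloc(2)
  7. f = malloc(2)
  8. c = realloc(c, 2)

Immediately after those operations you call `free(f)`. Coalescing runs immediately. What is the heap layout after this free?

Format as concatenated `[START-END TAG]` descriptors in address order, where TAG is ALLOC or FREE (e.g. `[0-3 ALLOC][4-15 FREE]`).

Answer: [0-2 ALLOC][3-3 FREE][4-7 ALLOC][8-9 ALLOC][10-15 FREE][16-17 ALLOC][18-25 FREE]

Derivation:
Op 1: a = malloc(4) -> a = 0; heap: [0-3 ALLOC][4-25 FREE]
Op 2: b = malloc(4) -> b = 4; heap: [0-3 ALLOC][4-7 ALLOC][8-25 FREE]
Op 3: free(a) -> (freed a); heap: [0-3 FREE][4-7 ALLOC][8-25 FREE]
Op 4: c = malloc(8) -> c = 8; heap: [0-3 FREE][4-7 ALLOC][8-15 ALLOC][16-25 FREE]
Op 5: d = malloc(3) -> d = 0; heap: [0-2 ALLOC][3-3 FREE][4-7 ALLOC][8-15 ALLOC][16-25 FREE]
Op 6: e = malloc(2) -> e = 16; heap: [0-2 ALLOC][3-3 FREE][4-7 ALLOC][8-15 ALLOC][16-17 ALLOC][18-25 FREE]
Op 7: f = malloc(2) -> f = 18; heap: [0-2 ALLOC][3-3 FREE][4-7 ALLOC][8-15 ALLOC][16-17 ALLOC][18-19 ALLOC][20-25 FREE]
Op 8: c = realloc(c, 2) -> c = 8; heap: [0-2 ALLOC][3-3 FREE][4-7 ALLOC][8-9 ALLOC][10-15 FREE][16-17 ALLOC][18-19 ALLOC][20-25 FREE]
free(f): f = 18 -> block [18-19 ALLOC]; mark free, coalesce with adjacent free neighbors -> [0-2 ALLOC][3-3 FREE][4-7 ALLOC][8-9 ALLOC][10-15 FREE][16-17 ALLOC][18-25 FREE]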